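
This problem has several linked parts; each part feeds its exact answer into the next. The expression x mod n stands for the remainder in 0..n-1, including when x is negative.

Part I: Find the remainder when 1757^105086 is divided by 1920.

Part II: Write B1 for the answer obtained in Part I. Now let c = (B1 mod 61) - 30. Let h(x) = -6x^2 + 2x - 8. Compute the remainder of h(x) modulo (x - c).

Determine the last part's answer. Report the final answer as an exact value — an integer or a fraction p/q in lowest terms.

Part I: squarings mod 1920: 1757^1=1757, 1757^2=1609, 1757^4=721, 1757^8=1441, 1757^16=961, 1757^32=1, 1757^64=1, 1757^128=1, 1757^256=1, 1757^512=1, 1757^1024=1, 1757^2048=1, 1757^4096=1, 1757^8192=1, 1757^16384=1, 1757^32768=1, 1757^65536=1; 1757^105086 = 1757^2 * 1757^4 * 1757^8 * 1757^16 * 1757^32 * 1757^64 * 1757^512 * 1757^2048 * 1757^4096 * 1757^32768 * 1757^65536 = 889 (mod 1920); answer 889
Part II: B1 = 889; c = 5; remainder = value at the root: -6*(5)^2 + 2*(5)^1 - 8 = (-150) + (10) + (-8) = -148; answer -148

-148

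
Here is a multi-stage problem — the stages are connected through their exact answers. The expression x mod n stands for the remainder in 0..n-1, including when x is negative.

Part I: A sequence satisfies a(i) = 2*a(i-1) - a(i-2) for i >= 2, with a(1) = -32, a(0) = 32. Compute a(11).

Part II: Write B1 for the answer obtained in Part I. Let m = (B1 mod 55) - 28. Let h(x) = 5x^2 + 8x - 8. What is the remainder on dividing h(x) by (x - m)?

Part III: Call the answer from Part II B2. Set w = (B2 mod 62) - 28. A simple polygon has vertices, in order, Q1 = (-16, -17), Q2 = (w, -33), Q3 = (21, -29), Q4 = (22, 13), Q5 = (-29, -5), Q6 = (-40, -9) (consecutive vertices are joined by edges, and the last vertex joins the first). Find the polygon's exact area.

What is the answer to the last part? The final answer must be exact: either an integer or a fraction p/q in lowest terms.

Part I: a(2) = 2*(-32) - 1*(32) = -96; iterating: a(2)=-96, a(3)=-160, a(4)=-224, a(5)=-288, a(6)=-352, a(7)=-416, a(8)=-480, a(9)=-544, a(10)=-608, a(11)=-672; answer -672
Part II: B1 = -672; m = 15; remainder = value at the root: 5*(15)^2 + 8*(15)^1 - 8 = (1125) + (120) + (-8) = 1237; answer 1237
Part III: B2 = 1237; w = 31; cross terms: (-16*-33 - 31*-17)=1055, (31*-29 - 21*-33)=-206, (21*13 - 22*-29)=911, (22*-5 - -29*13)=267, (-29*-9 - -40*-5)=61, (-40*-17 - -16*-9)=536; twice the area = |2624| = 2624; area = 1312; answer 1312

1312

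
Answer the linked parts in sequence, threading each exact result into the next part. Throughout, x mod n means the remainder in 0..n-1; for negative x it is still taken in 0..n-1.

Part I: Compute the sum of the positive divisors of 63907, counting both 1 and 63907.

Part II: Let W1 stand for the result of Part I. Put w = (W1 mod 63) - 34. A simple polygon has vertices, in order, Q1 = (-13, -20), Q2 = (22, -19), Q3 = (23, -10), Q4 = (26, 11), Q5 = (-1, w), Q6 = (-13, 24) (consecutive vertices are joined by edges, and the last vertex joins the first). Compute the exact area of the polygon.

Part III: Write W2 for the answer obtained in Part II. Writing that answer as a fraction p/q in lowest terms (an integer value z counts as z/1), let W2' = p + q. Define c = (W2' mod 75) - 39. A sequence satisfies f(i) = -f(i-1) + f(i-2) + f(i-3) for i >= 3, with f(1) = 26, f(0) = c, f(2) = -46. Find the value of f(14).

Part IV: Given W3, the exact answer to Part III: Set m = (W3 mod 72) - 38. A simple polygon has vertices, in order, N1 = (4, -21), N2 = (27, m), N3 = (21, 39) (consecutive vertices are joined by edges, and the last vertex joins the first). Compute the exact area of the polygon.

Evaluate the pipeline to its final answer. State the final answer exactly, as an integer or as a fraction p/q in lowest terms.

Part I: 63907 is prime, so its only divisors are 1 and 63907; sigma = 1 + 63907 = 63908; answer 63908
Part II: W1 = 63908; w = -8; cross terms: (-13*-19 - 22*-20)=687, (22*-10 - 23*-19)=217, (23*11 - 26*-10)=513, (26*-8 - -1*11)=-197, (-1*24 - -13*-8)=-128, (-13*-20 - -13*24)=572; twice the area = |1664| = 1664; area = 832; answer 832
Part III: W2 = 832; threaded value p + q = 833; c = -31; f(3) = -1*(-46) + 1*(26) + 1*(-31) = 41; iterating: f(3)=41, f(4)=-61, f(5)=56, f(6)=-76, f(7)=71, f(8)=-91, f(9)=86, f(10)=-106, f(11)=101, f(12)=-121, f(13)=116, f(14)=-136; answer -136
Part IV: W3 = -136; m = -30; cross terms: (4*-30 - 27*-21)=447, (27*39 - 21*-30)=1683, (21*-21 - 4*39)=-597; twice the area = |1533| = 1533; area = 1533/2; answer 1533/2

1533/2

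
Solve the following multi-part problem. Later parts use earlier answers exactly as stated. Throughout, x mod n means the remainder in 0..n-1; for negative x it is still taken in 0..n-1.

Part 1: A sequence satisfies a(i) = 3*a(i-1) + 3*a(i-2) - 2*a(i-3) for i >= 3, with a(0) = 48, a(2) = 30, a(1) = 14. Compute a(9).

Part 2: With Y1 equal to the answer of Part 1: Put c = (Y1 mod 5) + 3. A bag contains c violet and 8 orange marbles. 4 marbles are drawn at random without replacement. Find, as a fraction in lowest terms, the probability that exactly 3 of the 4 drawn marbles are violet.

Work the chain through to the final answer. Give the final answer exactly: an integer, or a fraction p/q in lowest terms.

32/495

Part 1: a(3) = 3*(30) + 3*(14) - 2*(48) = 36; iterating: a(3)=36, a(4)=170, a(5)=558, a(6)=2112, a(7)=7670, a(8)=28230, a(9)=103476; answer 103476
Part 2: Y1 = 103476; c = 4; total draws C(12,4) = 495; favorable C(4,3)*C(8,1) = 32; P = 32/495; answer 32/495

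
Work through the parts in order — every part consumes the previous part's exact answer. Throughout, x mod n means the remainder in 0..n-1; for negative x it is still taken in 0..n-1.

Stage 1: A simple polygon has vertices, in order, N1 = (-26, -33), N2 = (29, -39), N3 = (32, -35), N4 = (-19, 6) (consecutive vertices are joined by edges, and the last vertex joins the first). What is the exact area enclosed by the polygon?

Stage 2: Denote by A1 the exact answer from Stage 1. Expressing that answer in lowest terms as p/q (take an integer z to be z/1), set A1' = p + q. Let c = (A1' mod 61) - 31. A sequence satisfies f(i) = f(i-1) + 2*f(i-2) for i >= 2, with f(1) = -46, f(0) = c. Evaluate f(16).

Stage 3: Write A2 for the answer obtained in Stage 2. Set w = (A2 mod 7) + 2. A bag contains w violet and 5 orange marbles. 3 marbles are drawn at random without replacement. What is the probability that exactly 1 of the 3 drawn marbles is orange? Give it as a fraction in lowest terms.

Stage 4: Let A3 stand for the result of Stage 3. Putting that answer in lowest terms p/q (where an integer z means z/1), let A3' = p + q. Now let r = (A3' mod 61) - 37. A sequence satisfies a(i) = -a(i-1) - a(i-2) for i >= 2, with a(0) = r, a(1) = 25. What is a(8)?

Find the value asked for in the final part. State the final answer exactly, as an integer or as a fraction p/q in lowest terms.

Stage 1: cross terms: (-26*-39 - 29*-33)=1971, (29*-35 - 32*-39)=233, (32*6 - -19*-35)=-473, (-19*-33 - -26*6)=783; twice the area = |2514| = 2514; area = 1257; answer 1257
Stage 2: A1 = 1257; threaded value p + q = 1258; c = 7; f(2) = 1*(-46) + 2*(7) = -32; iterating: f(2)=-32, f(3)=-124, f(4)=-188, f(5)=-436, f(6)=-812, f(7)=-1684, f(8)=-3308, f(9)=-6676, f(10)=-13292, f(11)=-26644, f(12)=-53228, f(13)=-106516, f(14)=-212972, f(15)=-426004, f(16)=-851948; answer -851948
Stage 3: A2 = -851948; w = 3; total draws C(8,3) = 56; favorable C(5,1)*C(3,2) = 15; P = 15/56; answer 15/56
Stage 4: A3 = 15/56; threaded value p + q = 71; r = -27; a(2) = -1*(25) - 1*(-27) = 2; iterating: a(2)=2, a(3)=-27, a(4)=25, a(5)=2, a(6)=-27, a(7)=25, a(8)=2; answer 2

2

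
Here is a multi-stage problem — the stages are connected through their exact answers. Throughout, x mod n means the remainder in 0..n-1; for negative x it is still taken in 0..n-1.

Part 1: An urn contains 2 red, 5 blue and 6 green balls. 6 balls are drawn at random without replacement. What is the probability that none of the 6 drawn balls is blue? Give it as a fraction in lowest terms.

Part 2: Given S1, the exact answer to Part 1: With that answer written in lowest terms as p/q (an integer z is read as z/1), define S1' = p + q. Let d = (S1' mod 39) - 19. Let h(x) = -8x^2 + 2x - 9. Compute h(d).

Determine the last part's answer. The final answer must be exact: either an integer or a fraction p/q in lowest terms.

Part 1: total draws C(13,6) = 1716; favorable C(8,6) = 28; P = 7/429; answer 7/429
Part 2: S1 = 7/429; threaded value p + q = 436; d = -12; -8*(-12)^2 + 2*(-12)^1 - 9 = (-1152) + (-24) + (-9) = -1185; answer -1185

-1185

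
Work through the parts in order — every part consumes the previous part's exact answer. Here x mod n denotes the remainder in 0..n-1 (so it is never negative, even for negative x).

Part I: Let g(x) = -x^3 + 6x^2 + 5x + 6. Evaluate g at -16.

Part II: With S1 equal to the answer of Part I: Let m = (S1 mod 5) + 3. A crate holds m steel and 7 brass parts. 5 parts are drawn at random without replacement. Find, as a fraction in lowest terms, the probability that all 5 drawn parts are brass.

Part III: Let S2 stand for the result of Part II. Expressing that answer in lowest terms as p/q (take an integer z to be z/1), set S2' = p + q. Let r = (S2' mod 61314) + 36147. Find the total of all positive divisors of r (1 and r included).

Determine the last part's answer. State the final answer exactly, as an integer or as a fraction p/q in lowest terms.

Part I: -1*(-16)^3 + 6*(-16)^2 + 5*(-16)^1 + 6 = (4096) + (1536) + (-80) + (6) = 5558; answer 5558
Part II: S1 = 5558; m = 6; total draws C(13,5) = 1287; favorable C(7,5) = 21; P = 7/429; answer 7/429
Part III: S2 = 7/429; threaded value p + q = 436; r = 36583; 36583 is prime, so its only divisors are 1 and 36583; sigma = 1 + 36583 = 36584; answer 36584

36584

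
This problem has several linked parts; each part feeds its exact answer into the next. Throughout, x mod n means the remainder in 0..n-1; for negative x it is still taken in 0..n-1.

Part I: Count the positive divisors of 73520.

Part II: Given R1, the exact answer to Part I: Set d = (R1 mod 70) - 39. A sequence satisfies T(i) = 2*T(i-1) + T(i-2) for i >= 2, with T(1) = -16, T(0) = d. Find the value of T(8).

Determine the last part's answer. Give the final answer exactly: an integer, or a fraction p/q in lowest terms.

Part I: 73520 = 2^4 * 5 * 919; number of divisors = (4+1) * (1+1) * (1+1) = 20; answer 20
Part II: R1 = 20; d = -19; T(2) = 2*(-16) + 1*(-19) = -51; iterating: T(2)=-51, T(3)=-118, T(4)=-287, T(5)=-692, T(6)=-1671, T(7)=-4034, T(8)=-9739; answer -9739

-9739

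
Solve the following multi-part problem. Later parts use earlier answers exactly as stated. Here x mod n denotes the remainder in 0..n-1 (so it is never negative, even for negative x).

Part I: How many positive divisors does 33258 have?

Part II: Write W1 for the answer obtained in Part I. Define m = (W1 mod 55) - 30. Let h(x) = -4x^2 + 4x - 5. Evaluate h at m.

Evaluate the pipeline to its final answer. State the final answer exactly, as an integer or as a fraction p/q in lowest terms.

Part I: 33258 = 2 * 3 * 23 * 241; number of divisors = (1+1) * (1+1) * (1+1) * (1+1) = 16; answer 16
Part II: W1 = 16; m = -14; -4*(-14)^2 + 4*(-14)^1 - 5 = (-784) + (-56) + (-5) = -845; answer -845

-845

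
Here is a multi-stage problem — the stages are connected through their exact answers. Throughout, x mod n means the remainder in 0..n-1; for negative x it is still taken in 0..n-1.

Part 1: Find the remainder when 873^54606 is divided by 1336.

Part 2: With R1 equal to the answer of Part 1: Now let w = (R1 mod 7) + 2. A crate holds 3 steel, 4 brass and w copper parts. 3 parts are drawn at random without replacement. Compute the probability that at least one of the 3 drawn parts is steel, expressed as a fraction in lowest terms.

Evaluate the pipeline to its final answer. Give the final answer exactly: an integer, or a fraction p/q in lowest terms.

Part 1: squarings mod 1336: 873^1=873, 873^2=609, 873^4=809, 873^8=1177, 873^16=1233, 873^32=1257, 873^64=897, 873^128=337, 873^256=9, 873^512=81, 873^1024=1217, 873^2048=801, 873^4096=321, 873^8192=169, 873^16384=505, 873^32768=1185; 873^54606 = 873^2 * 873^4 * 873^8 * 873^64 * 873^256 * 873^1024 * 873^4096 * 873^16384 * 873^32768 = 689 (mod 1336); answer 689
Part 2: R1 = 689; w = 5; total draws C(12,3) = 220; complement C(9,3) = 84; favorable 220 - 84 = 136; P = 34/55; answer 34/55

34/55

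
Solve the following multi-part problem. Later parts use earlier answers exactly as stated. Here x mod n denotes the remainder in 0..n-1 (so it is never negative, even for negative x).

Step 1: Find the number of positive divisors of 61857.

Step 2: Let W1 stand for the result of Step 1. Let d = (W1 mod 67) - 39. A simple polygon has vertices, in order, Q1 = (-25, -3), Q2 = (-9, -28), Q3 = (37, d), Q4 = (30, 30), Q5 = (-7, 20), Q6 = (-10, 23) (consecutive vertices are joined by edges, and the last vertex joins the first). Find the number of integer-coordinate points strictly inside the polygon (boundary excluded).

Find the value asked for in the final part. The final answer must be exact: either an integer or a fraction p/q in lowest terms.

2582

Step 1: 61857 = 3^3 * 29 * 79; number of divisors = (3+1) * (1+1) * (1+1) = 16; answer 16
Step 2: W1 = 16; d = -23; cross terms: (-25*-28 - -9*-3)=673, (-9*-23 - 37*-28)=1243, (37*30 - 30*-23)=1800, (30*20 - -7*30)=810, (-7*23 - -10*20)=39, (-10*-3 - -25*23)=605; twice the area = |5170| = 5170; area = 2585; boundary points = 1 + 1 + 1 + 1 + 3 + 1 = 8; strictly interior points = area - boundary/2 + 1 = 2582; answer 2582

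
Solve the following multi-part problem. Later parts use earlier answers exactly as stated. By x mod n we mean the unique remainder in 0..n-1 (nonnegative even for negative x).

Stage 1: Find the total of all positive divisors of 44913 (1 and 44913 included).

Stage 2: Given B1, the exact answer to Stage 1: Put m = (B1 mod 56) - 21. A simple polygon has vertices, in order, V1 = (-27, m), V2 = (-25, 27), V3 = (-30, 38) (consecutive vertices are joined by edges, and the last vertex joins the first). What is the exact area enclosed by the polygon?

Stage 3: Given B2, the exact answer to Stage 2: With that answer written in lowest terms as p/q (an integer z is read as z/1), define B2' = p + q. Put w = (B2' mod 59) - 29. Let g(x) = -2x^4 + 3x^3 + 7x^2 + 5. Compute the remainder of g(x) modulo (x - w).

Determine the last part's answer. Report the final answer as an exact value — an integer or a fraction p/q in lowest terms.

-141563

Stage 1: 44913 = 3 * 11 * 1361; sigma = (1 + 3) * (1 + 11) * (1 + 1361) = 4 * 12 * 1362 = 65376; answer 65376
Stage 2: B1 = 65376; m = 3; cross terms: (-27*27 - -25*3)=-654, (-25*38 - -30*27)=-140, (-30*3 - -27*38)=936; twice the area = |142| = 142; area = 71; answer 71
Stage 3: B2 = 71; threaded value p + q = 72; w = -16; remainder = value at the root: -2*(-16)^4 + 3*(-16)^3 + 7*(-16)^2 + 5 = (-131072) + (-12288) + (1792) + (5) = -141563; answer -141563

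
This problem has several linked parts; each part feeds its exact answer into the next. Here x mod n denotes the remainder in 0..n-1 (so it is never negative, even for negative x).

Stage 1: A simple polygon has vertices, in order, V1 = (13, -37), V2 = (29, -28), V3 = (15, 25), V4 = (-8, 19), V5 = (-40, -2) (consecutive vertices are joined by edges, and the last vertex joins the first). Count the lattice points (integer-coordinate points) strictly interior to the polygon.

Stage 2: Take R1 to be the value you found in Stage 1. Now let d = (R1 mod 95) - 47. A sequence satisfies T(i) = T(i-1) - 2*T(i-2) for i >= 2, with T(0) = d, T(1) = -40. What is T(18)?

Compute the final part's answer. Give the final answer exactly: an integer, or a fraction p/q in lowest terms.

6356

Stage 1: cross terms: (13*-28 - 29*-37)=709, (29*25 - 15*-28)=1145, (15*19 - -8*25)=485, (-8*-2 - -40*19)=776, (-40*-37 - 13*-2)=1506; twice the area = |4621| = 4621; area = 4621/2; boundary points = 1 + 1 + 1 + 1 + 1 = 5; strictly interior points = area - boundary/2 + 1 = 2309; answer 2309
Stage 2: R1 = 2309; d = -18; T(2) = 1*(-40) - 2*(-18) = -4; iterating: T(2)=-4, T(3)=76, T(4)=84, T(5)=-68, T(6)=-236, T(7)=-100, T(8)=372, T(9)=572, T(10)=-172, T(11)=-1316, T(12)=-972, T(13)=1660, T(14)=3604, T(15)=284, T(16)=-6924, T(17)=-7492, T(18)=6356; answer 6356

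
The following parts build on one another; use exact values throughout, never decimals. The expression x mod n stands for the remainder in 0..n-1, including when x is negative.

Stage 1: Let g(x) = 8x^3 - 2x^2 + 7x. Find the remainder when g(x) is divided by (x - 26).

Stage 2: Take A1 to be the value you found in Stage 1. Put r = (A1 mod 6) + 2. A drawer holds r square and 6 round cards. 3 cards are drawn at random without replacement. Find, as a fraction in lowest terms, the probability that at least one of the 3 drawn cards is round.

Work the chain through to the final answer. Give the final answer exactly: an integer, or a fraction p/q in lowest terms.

Stage 1: remainder = value at the root: 8*(26)^3 - 2*(26)^2 + 7*(26)^1 = (140608) + (-1352) + (182) = 139438; answer 139438
Stage 2: A1 = 139438; r = 6; total draws C(12,3) = 220; complement C(6,3) = 20; favorable 220 - 20 = 200; P = 10/11; answer 10/11

10/11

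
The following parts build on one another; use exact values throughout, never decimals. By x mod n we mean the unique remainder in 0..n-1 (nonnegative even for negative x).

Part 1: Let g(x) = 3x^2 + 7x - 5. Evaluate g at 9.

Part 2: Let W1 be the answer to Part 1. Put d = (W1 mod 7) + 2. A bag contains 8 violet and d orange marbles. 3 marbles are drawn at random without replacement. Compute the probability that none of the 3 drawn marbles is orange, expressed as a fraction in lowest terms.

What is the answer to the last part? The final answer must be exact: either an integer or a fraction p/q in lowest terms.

Part 1: 3*(9)^2 + 7*(9)^1 - 5 = (243) + (63) + (-5) = 301; answer 301
Part 2: W1 = 301; d = 2; total draws C(10,3) = 120; favorable C(8,3) = 56; P = 7/15; answer 7/15

7/15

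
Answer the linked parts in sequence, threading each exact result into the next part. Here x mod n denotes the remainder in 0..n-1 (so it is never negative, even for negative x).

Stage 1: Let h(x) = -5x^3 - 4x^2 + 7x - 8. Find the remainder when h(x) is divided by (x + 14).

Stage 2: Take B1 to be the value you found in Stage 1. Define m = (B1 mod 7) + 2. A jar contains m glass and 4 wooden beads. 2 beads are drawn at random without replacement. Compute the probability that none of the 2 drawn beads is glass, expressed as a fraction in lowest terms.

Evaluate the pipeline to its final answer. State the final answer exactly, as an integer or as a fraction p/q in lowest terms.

Stage 1: remainder = value at the root: -5*(-14)^3 - 4*(-14)^2 + 7*(-14)^1 - 8 = (13720) + (-784) + (-98) + (-8) = 12830; answer 12830
Stage 2: B1 = 12830; m = 8; total draws C(12,2) = 66; favorable C(4,2) = 6; P = 1/11; answer 1/11

1/11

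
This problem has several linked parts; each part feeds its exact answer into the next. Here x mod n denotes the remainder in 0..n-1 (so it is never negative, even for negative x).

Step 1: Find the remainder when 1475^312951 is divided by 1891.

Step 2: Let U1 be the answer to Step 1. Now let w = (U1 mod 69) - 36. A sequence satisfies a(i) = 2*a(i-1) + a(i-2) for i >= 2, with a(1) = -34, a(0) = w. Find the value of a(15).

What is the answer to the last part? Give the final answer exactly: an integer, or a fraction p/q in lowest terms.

Step 1: squarings mod 1891: 1475^1=1475, 1475^2=975, 1475^4=1343, 1475^8=1526, 1475^16=855, 1475^32=1099, 1475^64=1343, 1475^128=1526, 1475^256=855, 1475^512=1099, 1475^1024=1343, 1475^2048=1526, 1475^4096=855, 1475^8192=1099, 1475^16384=1343, 1475^32768=1526, 1475^65536=855, 1475^131072=1099, 1475^262144=1343; 1475^312951 = 1475^1 * 1475^2 * 1475^4 * 1475^16 * 1475^32 * 1475^64 * 1475^512 * 1475^1024 * 1475^16384 * 1475^32768 * 1475^262144 = 233 (mod 1891); answer 233
Step 2: U1 = 233; w = -10; a(2) = 2*(-34) + 1*(-10) = -78; iterating: a(2)=-78, a(3)=-190, a(4)=-458, a(5)=-1106, a(6)=-2670, a(7)=-6446, a(8)=-15562, a(9)=-37570, a(10)=-90702, a(11)=-218974, a(12)=-528650, a(13)=-1276274, a(14)=-3081198, a(15)=-7438670; answer -7438670

-7438670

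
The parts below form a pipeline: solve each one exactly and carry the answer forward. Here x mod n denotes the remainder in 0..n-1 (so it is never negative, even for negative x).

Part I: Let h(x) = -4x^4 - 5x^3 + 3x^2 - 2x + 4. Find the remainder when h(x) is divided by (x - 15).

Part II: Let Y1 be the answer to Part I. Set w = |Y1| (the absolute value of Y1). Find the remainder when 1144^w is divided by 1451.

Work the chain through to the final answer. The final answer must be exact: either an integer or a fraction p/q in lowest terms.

Part I: remainder = value at the root: -4*(15)^4 - 5*(15)^3 + 3*(15)^2 - 2*(15)^1 + 4 = (-202500) + (-16875) + (675) + (-30) + (4) = -218726; answer -218726
Part II: Y1 = -218726; w = 218726; squarings mod 1451: 1144^1=1144, 1144^2=1385, 1144^4=3, 1144^8=9, 1144^16=81, 1144^32=757, 1144^64=1355, 1144^128=510, 1144^256=371, 1144^512=1247, 1144^1024=988, 1144^2048=1072, 1144^4096=1443, 1144^8192=64, 1144^16384=1194, 1144^32768=754, 1144^65536=1175, 1144^131072=724; 1144^218726 = 1144^2 * 1144^4 * 1144^32 * 1144^64 * 1144^512 * 1144^1024 * 1144^4096 * 1144^16384 * 1144^65536 * 1144^131072 = 1191 (mod 1451); answer 1191

1191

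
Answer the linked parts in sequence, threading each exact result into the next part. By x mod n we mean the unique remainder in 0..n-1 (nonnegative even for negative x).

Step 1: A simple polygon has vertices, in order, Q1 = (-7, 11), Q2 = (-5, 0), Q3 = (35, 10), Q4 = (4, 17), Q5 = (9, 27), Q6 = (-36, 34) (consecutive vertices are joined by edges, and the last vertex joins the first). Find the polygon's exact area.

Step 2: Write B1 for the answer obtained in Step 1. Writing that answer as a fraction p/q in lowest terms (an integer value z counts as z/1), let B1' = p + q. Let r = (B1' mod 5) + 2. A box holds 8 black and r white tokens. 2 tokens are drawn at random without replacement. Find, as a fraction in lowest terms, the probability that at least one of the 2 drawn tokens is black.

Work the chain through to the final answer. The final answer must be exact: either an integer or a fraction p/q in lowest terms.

10/11

Step 1: cross terms: (-7*0 - -5*11)=55, (-5*10 - 35*0)=-50, (35*17 - 4*10)=555, (4*27 - 9*17)=-45, (9*34 - -36*27)=1278, (-36*11 - -7*34)=-158; twice the area = |1635| = 1635; area = 1635/2; answer 1635/2
Step 2: B1 = 1635/2; threaded value p + q = 1637; r = 4; total draws C(12,2) = 66; complement C(4,2) = 6; favorable 66 - 6 = 60; P = 10/11; answer 10/11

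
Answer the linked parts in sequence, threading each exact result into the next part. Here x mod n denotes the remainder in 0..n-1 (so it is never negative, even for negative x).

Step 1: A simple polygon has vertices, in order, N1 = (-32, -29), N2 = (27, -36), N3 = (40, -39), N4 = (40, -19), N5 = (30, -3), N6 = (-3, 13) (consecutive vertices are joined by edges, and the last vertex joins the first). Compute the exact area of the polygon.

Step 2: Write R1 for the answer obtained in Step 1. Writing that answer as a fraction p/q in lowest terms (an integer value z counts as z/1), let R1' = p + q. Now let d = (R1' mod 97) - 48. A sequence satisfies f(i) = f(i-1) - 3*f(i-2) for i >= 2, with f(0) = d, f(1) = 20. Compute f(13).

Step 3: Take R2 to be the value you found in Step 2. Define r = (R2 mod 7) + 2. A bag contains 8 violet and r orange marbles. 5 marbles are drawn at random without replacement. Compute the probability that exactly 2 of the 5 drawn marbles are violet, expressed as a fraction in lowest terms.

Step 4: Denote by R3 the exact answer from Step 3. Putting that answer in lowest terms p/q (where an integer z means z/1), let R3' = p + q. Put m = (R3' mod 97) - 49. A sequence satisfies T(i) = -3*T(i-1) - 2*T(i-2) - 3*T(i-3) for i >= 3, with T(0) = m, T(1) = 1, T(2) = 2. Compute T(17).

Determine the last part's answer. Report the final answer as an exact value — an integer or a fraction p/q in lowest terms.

-101510633

Step 1: cross terms: (-32*-36 - 27*-29)=1935, (27*-39 - 40*-36)=387, (40*-19 - 40*-39)=800, (40*-3 - 30*-19)=450, (30*13 - -3*-3)=381, (-3*-29 - -32*13)=503; twice the area = |4456| = 4456; area = 2228; answer 2228
Step 2: R1 = 2228; threaded value p + q = 2229; d = 47; f(2) = 1*(20) - 3*(47) = -121; iterating: f(2)=-121, f(3)=-181, f(4)=182, f(5)=725, f(6)=179, f(7)=-1996, f(8)=-2533, f(9)=3455, f(10)=11054, f(11)=689, f(12)=-32473, f(13)=-34540; answer -34540
Step 3: R2 = -34540; r = 7; total draws C(15,5) = 3003; favorable C(8,2)*C(7,3) = 980; P = 140/429; answer 140/429
Step 4: R3 = 140/429; threaded value p + q = 569; m = 35; T(3) = -3*(2) - 2*(1) - 3*(35) = -113; iterating: T(3)=-113, T(4)=332, T(5)=-776, T(6)=2003, T(7)=-5453, T(8)=14681, T(9)=-39146, T(10)=104435, T(11)=-279056, T(12)=745736, T(13)=-1992401, T(14)=5322899, T(15)=-14221103, T(16)=37994714, T(17)=-101510633; answer -101510633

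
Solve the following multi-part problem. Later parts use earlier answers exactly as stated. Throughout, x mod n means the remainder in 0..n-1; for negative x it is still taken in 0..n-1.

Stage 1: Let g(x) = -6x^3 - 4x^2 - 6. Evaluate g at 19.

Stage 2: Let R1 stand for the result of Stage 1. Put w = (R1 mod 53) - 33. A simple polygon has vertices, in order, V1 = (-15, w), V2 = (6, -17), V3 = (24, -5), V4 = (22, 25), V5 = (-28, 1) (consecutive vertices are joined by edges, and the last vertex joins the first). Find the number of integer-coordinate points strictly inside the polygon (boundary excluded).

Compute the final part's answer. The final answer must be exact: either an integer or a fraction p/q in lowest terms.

Stage 1: -6*(19)^3 - 4*(19)^2 - 6 = (-41154) + (-1444) + (-6) = -42604; answer -42604
Stage 2: R1 = -42604; w = -25; cross terms: (-15*-17 - 6*-25)=405, (6*-5 - 24*-17)=378, (24*25 - 22*-5)=710, (22*1 - -28*25)=722, (-28*-25 - -15*1)=715; twice the area = |2930| = 2930; area = 1465; boundary points = 1 + 6 + 2 + 2 + 13 = 24; strictly interior points = area - boundary/2 + 1 = 1454; answer 1454

1454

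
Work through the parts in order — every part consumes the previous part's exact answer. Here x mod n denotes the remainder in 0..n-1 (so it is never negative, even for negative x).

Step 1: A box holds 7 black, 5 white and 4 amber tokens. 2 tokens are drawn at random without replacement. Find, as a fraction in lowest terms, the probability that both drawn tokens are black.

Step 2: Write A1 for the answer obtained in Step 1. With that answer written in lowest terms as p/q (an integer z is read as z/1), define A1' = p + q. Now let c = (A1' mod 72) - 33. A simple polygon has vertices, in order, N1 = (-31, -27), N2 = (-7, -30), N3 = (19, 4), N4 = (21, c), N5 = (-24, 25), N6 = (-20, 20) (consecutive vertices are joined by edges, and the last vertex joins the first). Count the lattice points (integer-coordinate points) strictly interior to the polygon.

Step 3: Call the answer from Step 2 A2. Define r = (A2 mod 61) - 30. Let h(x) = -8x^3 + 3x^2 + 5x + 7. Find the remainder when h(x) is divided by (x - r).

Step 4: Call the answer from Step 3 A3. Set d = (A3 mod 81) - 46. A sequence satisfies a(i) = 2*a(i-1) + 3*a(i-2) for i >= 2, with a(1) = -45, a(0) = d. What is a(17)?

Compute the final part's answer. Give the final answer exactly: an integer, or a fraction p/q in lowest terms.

-871696125

Step 1: total draws C(16,2) = 120; favorable C(7,2) = 21; P = 7/40; answer 7/40
Step 2: A1 = 7/40; threaded value p + q = 47; c = 14; cross terms: (-31*-30 - -7*-27)=741, (-7*4 - 19*-30)=542, (19*14 - 21*4)=182, (21*25 - -24*14)=861, (-24*20 - -20*25)=20, (-20*-27 - -31*20)=1160; twice the area = |3506| = 3506; area = 1753; boundary points = 3 + 2 + 2 + 1 + 1 + 1 = 10; strictly interior points = area - boundary/2 + 1 = 1749; answer 1749
Step 3: A2 = 1749; r = 11; remainder = value at the root: -8*(11)^3 + 3*(11)^2 + 5*(11)^1 + 7 = (-10648) + (363) + (55) + (7) = -10223; answer -10223
Step 4: A3 = -10223; d = 18; a(2) = 2*(-45) + 3*(18) = -36; iterating: a(2)=-36, a(3)=-207, a(4)=-522, a(5)=-1665, a(6)=-4896, a(7)=-14787, a(8)=-44262, a(9)=-132885, a(10)=-398556, a(11)=-1195767, a(12)=-3587202, a(13)=-10761705, a(14)=-32285016, a(15)=-96855147, a(16)=-290565342, a(17)=-871696125; answer -871696125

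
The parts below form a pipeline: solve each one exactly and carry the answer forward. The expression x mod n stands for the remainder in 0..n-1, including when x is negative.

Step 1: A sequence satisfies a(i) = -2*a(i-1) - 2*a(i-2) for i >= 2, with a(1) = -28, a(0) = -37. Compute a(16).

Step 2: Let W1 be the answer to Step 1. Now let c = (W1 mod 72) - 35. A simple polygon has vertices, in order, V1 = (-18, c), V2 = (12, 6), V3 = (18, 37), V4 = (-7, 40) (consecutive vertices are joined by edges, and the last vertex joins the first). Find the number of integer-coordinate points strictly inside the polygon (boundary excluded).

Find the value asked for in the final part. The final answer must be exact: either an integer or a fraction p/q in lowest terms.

Step 1: a(2) = -2*(-28) - 2*(-37) = 130; iterating: a(2)=130, a(3)=-204, a(4)=148, a(5)=112, a(6)=-520, a(7)=816, a(8)=-592, a(9)=-448, a(10)=2080, a(11)=-3264, a(12)=2368, a(13)=1792, a(14)=-8320, a(15)=13056, a(16)=-9472; answer -9472
Step 2: W1 = -9472; c = -3; cross terms: (-18*6 - 12*-3)=-72, (12*37 - 18*6)=336, (18*40 - -7*37)=979, (-7*-3 - -18*40)=741; twice the area = |1984| = 1984; area = 992; boundary points = 3 + 1 + 1 + 1 = 6; strictly interior points = area - boundary/2 + 1 = 990; answer 990

990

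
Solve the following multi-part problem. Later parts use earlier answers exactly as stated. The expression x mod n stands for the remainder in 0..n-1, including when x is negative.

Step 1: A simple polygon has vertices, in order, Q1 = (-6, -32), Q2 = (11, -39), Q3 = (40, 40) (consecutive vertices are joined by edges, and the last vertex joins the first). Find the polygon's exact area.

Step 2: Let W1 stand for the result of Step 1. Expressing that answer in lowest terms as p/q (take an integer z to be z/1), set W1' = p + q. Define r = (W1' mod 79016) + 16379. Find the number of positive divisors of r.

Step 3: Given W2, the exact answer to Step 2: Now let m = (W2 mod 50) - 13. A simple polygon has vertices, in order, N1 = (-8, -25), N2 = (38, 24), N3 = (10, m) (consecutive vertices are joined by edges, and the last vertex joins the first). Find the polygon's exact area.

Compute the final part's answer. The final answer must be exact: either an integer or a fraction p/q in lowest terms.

Step 1: cross terms: (-6*-39 - 11*-32)=586, (11*40 - 40*-39)=2000, (40*-32 - -6*40)=-1040; twice the area = |1546| = 1546; area = 773; answer 773
Step 2: W1 = 773; threaded value p + q = 774; r = 17153; 17153 = 17 * 1009; number of divisors = (1+1) * (1+1) = 4; answer 4
Step 3: W2 = 4; m = -9; cross terms: (-8*24 - 38*-25)=758, (38*-9 - 10*24)=-582, (10*-25 - -8*-9)=-322; twice the area = |-146| = 146; area = 73; answer 73

73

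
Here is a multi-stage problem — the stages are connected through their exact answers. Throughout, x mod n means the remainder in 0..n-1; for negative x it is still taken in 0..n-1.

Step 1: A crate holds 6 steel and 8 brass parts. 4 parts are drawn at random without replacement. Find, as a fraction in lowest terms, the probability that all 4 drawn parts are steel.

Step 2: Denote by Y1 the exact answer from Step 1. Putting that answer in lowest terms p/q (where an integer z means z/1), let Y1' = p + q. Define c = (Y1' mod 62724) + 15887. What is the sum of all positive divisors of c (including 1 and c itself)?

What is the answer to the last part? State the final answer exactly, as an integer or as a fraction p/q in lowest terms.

Step 1: total draws C(14,4) = 1001; favorable C(6,4) = 15; P = 15/1001; answer 15/1001
Step 2: Y1 = 15/1001; threaded value p + q = 1016; c = 16903; 16903 is prime, so its only divisors are 1 and 16903; sigma = 1 + 16903 = 16904; answer 16904

16904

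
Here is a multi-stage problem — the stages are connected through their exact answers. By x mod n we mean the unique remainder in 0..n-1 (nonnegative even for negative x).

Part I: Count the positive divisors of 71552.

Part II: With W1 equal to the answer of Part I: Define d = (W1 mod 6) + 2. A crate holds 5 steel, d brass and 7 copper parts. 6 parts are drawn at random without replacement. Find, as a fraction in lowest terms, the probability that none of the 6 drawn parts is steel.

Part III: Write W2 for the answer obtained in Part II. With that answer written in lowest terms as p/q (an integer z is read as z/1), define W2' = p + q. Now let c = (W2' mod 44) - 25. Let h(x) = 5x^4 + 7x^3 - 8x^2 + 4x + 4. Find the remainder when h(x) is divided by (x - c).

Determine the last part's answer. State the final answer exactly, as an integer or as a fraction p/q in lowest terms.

Part I: 71552 = 2^7 * 13 * 43; number of divisors = (7+1) * (1+1) * (1+1) = 32; answer 32
Part II: W1 = 32; d = 4; total draws C(16,6) = 8008; favorable C(11,6) = 462; P = 3/52; answer 3/52
Part III: W2 = 3/52; threaded value p + q = 55; c = -14; remainder = value at the root: 5*(-14)^4 + 7*(-14)^3 - 8*(-14)^2 + 4*(-14)^1 + 4 = (192080) + (-19208) + (-1568) + (-56) + (4) = 171252; answer 171252

171252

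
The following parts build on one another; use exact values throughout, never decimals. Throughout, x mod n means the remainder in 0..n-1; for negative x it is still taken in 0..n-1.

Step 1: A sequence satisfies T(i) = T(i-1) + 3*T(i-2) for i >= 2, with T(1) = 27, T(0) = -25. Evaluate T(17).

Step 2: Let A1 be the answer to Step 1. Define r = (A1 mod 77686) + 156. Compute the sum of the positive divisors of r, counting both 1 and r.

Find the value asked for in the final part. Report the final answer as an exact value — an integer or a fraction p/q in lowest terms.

61560

Step 1: T(2) = 1*(27) + 3*(-25) = -48; iterating: T(2)=-48, T(3)=33, T(4)=-111, T(5)=-12, T(6)=-345, T(7)=-381, T(8)=-1416, T(9)=-2559, T(10)=-6807, T(11)=-14484, T(12)=-34905, T(13)=-78357, T(14)=-183072, T(15)=-418143, T(16)=-967359, T(17)=-2221788; answer -2221788
Step 2: A1 = -2221788; r = 31262; 31262 = 2 * 7^2 * 11 * 29; sigma = (1 + 2) * (1 + 7 + 49) * (1 + 11) * (1 + 29) = 3 * 57 * 12 * 30 = 61560; answer 61560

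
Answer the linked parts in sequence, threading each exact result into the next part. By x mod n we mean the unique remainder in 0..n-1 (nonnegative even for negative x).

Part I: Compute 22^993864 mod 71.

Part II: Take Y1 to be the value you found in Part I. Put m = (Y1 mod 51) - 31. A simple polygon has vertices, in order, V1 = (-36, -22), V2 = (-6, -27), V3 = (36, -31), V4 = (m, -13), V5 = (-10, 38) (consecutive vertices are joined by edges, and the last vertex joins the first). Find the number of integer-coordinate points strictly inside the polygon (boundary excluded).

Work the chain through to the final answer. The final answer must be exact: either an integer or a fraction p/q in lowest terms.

Part I: squarings mod 71: 22^1=22, 22^2=58, 22^4=27, 22^8=19, 22^16=6, 22^32=36, 22^64=18, 22^128=40, 22^256=38, 22^512=24, 22^1024=8, 22^2048=64, 22^4096=49, 22^8192=58, 22^16384=27, 22^32768=19, 22^65536=6, 22^131072=36, 22^262144=18, 22^524288=40; 22^993864 = 22^8 * 22^64 * 22^512 * 22^2048 * 22^8192 * 22^65536 * 22^131072 * 22^262144 * 22^524288 = 27 (mod 71); answer 27
Part II: Y1 = 27; m = -4; cross terms: (-36*-27 - -6*-22)=840, (-6*-31 - 36*-27)=1158, (36*-13 - -4*-31)=-592, (-4*38 - -10*-13)=-282, (-10*-22 - -36*38)=1588; twice the area = |2712| = 2712; area = 1356; boundary points = 5 + 2 + 2 + 3 + 2 = 14; strictly interior points = area - boundary/2 + 1 = 1350; answer 1350

1350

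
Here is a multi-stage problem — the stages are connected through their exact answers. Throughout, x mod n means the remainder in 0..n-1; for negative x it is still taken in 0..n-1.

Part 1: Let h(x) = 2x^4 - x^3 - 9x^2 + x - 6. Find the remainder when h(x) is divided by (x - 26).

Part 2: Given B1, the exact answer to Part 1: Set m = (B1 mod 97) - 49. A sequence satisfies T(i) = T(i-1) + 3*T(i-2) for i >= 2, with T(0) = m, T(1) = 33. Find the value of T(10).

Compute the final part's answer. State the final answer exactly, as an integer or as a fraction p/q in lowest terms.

33675

Part 1: remainder = value at the root: 2*(26)^4 - 1*(26)^3 - 9*(26)^2 + 1*(26)^1 - 6 = (913952) + (-17576) + (-6084) + (26) + (-6) = 890312; answer 890312
Part 2: B1 = 890312; m = -3; T(2) = 1*(33) + 3*(-3) = 24; iterating: T(2)=24, T(3)=123, T(4)=195, T(5)=564, T(6)=1149, T(7)=2841, T(8)=6288, T(9)=14811, T(10)=33675; answer 33675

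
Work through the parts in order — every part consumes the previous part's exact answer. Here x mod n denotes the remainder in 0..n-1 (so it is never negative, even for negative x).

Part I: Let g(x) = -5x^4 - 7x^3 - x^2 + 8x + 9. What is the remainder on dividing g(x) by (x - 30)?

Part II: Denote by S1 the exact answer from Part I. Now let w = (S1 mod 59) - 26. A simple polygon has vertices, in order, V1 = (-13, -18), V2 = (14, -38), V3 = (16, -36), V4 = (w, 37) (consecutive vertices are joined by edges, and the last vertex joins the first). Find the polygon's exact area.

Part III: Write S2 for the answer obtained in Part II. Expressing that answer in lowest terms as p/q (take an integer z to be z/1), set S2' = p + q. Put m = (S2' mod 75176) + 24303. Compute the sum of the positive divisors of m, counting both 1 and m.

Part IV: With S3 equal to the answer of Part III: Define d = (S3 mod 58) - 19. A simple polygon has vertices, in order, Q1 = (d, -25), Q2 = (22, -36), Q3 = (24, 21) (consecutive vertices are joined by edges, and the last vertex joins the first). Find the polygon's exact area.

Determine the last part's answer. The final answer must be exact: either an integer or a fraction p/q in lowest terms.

35/2

Part I: remainder = value at the root: -5*(30)^4 - 7*(30)^3 - 1*(30)^2 + 8*(30)^1 + 9 = (-4050000) + (-189000) + (-900) + (240) + (9) = -4239651; answer -4239651
Part II: S1 = -4239651; w = 4; cross terms: (-13*-38 - 14*-18)=746, (14*-36 - 16*-38)=104, (16*37 - 4*-36)=736, (4*-18 - -13*37)=409; twice the area = |1995| = 1995; area = 1995/2; answer 1995/2
Part III: S2 = 1995/2; threaded value p + q = 1997; m = 26300; 26300 = 2^2 * 5^2 * 263; sigma = (1 + 2 + 4) * (1 + 5 + 25) * (1 + 263) = 7 * 31 * 264 = 57288; answer 57288
Part IV: S3 = 57288; d = 23; cross terms: (23*-36 - 22*-25)=-278, (22*21 - 24*-36)=1326, (24*-25 - 23*21)=-1083; twice the area = |-35| = 35; area = 35/2; answer 35/2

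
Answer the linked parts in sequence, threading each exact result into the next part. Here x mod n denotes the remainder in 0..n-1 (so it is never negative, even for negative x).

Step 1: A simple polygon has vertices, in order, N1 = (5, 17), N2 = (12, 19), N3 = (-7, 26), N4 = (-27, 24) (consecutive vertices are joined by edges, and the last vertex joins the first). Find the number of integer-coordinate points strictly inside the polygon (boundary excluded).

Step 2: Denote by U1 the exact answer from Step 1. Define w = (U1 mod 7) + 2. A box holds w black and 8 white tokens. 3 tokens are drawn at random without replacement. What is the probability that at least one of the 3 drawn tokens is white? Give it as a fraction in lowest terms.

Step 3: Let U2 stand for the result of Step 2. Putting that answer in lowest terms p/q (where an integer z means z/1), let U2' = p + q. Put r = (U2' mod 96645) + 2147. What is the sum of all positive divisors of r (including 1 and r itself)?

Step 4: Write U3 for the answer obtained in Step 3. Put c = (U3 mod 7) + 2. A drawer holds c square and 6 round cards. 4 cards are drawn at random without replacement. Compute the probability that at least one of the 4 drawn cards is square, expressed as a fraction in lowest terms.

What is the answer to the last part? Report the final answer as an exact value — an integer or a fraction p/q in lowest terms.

11/14

Step 1: cross terms: (5*19 - 12*17)=-109, (12*26 - -7*19)=445, (-7*24 - -27*26)=534, (-27*17 - 5*24)=-579; twice the area = |291| = 291; area = 291/2; boundary points = 1 + 1 + 2 + 1 = 5; strictly interior points = area - boundary/2 + 1 = 144; answer 144
Step 2: U1 = 144; w = 6; total draws C(14,3) = 364; complement C(6,3) = 20; favorable 364 - 20 = 344; P = 86/91; answer 86/91
Step 3: U2 = 86/91; threaded value p + q = 177; r = 2324; 2324 = 2^2 * 7 * 83; sigma = (1 + 2 + 4) * (1 + 7) * (1 + 83) = 7 * 8 * 84 = 4704; answer 4704
Step 4: U3 = 4704; c = 2; total draws C(8,4) = 70; complement C(6,4) = 15; favorable 70 - 15 = 55; P = 11/14; answer 11/14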